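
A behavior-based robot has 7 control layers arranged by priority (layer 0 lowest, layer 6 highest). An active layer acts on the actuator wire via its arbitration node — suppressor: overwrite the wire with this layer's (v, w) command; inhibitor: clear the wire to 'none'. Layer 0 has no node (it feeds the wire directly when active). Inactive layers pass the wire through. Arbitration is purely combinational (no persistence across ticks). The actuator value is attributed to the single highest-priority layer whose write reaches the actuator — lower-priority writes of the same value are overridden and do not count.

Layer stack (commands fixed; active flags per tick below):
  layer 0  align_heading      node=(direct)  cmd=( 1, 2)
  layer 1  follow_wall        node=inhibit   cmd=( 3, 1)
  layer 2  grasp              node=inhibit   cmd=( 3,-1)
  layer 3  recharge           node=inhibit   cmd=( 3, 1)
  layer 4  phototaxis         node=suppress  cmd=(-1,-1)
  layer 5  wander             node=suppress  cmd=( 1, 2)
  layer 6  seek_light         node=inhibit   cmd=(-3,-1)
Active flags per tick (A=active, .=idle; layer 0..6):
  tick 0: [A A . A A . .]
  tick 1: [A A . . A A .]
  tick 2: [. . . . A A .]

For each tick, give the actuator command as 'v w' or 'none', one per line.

tick 0:
  L0 align_heading: active, feeds wire = (1, 2)
  L1 follow_wall: active, inhibitor → wire = none
  L2 grasp: idle → wire stays none
  L3 recharge: active, inhibitor → wire = none
  L4 phototaxis: active, suppressor → wire = (-1, -1)
  L5 wander: idle → wire stays (-1, -1)
  L6 seek_light: idle → wire stays (-1, -1)
  actuator = (-1, -1)
tick 1:
  L0 align_heading: active, feeds wire = (1, 2)
  L1 follow_wall: active, inhibitor → wire = none
  L2 grasp: idle → wire stays none
  L3 recharge: idle → wire stays none
  L4 phototaxis: active, suppressor → wire = (-1, -1)
  L5 wander: active, suppressor → wire = (1, 2)
  L6 seek_light: idle → wire stays (1, 2)
  actuator = (1, 2)
tick 2:
  L0 align_heading: idle → wire = none
  L1 follow_wall: idle → wire stays none
  L2 grasp: idle → wire stays none
  L3 recharge: idle → wire stays none
  L4 phototaxis: active, suppressor → wire = (-1, -1)
  L5 wander: active, suppressor → wire = (1, 2)
  L6 seek_light: idle → wire stays (1, 2)
  actuator = (1, 2)

-1 -1
1 2
1 2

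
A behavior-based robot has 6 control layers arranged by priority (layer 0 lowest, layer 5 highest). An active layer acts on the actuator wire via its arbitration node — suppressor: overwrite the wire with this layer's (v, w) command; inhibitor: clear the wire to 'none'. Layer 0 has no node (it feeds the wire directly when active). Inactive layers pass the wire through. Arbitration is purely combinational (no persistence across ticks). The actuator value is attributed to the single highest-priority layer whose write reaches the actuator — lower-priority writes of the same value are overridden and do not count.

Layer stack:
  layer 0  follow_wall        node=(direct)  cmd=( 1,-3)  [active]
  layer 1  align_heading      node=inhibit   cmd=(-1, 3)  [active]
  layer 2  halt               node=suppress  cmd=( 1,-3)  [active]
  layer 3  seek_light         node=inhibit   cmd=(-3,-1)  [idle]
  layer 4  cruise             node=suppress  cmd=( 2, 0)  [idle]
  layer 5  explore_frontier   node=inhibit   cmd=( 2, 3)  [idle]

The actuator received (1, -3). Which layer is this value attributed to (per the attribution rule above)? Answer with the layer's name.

[0] follow_wall on; wire := (1, -3)
[1] align_heading on (inhibit); wire := none
[2] halt on (suppress); wire := (1, -3)
[3] seek_light off; pass (1, -3)
[4] cruise off; pass (1, -3)
[5] explore_frontier off; pass (1, -3)
output (1, -3)
last writer: layer 2 = halt

halt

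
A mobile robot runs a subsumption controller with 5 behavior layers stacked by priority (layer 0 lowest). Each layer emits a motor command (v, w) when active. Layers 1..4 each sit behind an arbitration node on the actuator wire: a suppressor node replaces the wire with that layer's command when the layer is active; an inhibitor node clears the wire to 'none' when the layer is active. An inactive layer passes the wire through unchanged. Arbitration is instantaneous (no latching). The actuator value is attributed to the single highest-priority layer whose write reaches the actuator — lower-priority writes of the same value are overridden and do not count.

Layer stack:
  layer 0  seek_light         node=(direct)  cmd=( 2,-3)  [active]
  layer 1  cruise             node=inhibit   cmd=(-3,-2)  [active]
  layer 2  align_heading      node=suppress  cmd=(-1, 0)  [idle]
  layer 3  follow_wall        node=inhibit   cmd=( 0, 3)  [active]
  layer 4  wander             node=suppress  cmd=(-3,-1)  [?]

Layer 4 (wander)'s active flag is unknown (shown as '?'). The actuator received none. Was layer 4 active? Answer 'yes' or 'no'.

no

If layer 4 is active=yes:
  actuator would be (-3, -1)
If layer 4 is active=no:
  actuator would be none
Observed none, so layer 4 was idle.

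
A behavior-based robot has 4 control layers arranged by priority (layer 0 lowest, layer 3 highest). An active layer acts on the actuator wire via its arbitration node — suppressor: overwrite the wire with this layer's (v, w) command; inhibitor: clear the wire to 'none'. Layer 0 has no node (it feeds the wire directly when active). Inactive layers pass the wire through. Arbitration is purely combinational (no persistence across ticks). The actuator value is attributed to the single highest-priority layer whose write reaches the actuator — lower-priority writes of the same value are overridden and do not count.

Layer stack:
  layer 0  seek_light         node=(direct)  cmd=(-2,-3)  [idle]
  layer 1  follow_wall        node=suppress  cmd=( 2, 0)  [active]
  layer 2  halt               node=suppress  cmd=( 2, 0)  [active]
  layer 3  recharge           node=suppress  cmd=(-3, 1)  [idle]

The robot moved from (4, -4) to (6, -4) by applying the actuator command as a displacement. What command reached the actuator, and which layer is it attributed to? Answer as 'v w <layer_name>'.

2 0 halt

displacement = (6, -4) − (4, -4) = (2, 0)
[0] seek_light off; wire := none
[1] follow_wall on (suppress); wire := (2, 0)
[2] halt on (suppress); wire := (2, 0)
[3] recharge off; pass (2, 0)
output (2, 0) — from layer 2 (halt)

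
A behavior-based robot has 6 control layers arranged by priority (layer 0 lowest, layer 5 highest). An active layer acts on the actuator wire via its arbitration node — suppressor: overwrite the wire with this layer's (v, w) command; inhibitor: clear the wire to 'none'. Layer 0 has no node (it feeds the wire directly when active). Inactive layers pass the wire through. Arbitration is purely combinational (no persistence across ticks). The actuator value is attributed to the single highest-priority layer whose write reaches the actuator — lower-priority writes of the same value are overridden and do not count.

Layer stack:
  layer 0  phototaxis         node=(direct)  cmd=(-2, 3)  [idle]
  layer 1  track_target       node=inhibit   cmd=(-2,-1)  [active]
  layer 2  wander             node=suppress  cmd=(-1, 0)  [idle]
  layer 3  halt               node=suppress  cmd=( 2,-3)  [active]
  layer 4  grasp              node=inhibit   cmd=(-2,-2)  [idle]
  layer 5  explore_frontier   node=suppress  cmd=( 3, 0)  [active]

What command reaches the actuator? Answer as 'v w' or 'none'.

layer 0 (phototaxis) idle — none
layer 1 (track_target) active — inhibits: none
layer 2 (wander) idle — unchanged: none
layer 3 (halt) active — suppresses: (2, -3)
layer 4 (grasp) idle — unchanged: (2, -3)
layer 5 (explore_frontier) active — suppresses: (3, 0)
→ actuator (3, 0)

3 0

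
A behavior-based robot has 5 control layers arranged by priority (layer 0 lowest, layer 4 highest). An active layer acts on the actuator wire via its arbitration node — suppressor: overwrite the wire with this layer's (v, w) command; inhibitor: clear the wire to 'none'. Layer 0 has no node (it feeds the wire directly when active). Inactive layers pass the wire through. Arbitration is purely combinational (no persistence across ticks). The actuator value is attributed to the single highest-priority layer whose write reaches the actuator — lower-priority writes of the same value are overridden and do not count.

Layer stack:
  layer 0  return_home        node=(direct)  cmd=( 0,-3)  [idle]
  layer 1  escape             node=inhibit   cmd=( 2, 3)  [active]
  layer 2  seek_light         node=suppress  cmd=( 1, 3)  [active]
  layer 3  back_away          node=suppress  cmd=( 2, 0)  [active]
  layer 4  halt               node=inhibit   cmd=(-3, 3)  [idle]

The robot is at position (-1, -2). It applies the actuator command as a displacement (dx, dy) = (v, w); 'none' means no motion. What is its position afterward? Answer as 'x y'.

layer 0 (return_home) idle — none
layer 1 (escape) active — inhibits: none
layer 2 (seek_light) active — suppresses: (1, 3)
layer 3 (back_away) active — suppresses: (2, 0)
layer 4 (halt) idle — unchanged: (2, 0)
→ actuator (2, 0)
position: (-1, -2) + (2, 0) = (1, -2)

1 -2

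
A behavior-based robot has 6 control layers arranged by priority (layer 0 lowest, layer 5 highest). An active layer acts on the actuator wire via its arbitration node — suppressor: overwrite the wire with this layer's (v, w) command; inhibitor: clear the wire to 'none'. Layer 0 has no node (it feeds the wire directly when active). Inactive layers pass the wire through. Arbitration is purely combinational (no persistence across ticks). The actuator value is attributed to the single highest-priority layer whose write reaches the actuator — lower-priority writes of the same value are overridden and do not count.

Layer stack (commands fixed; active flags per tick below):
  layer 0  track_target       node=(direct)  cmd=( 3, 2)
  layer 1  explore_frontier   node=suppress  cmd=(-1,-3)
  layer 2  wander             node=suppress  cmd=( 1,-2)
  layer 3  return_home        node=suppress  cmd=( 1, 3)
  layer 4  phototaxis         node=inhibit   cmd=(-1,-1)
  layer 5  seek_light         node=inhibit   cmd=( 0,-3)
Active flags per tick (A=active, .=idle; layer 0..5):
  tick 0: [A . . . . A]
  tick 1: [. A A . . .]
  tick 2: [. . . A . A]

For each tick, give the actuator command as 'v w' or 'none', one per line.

tick 0:
  L0 track_target: active, feeds wire = (3, 2)
  L1 explore_frontier: idle → wire stays (3, 2)
  L2 wander: idle → wire stays (3, 2)
  L3 return_home: idle → wire stays (3, 2)
  L4 phototaxis: idle → wire stays (3, 2)
  L5 seek_light: active, inhibitor → wire = none
  actuator = none
tick 1:
  L0 track_target: idle → wire = none
  L1 explore_frontier: active, suppressor → wire = (-1, -3)
  L2 wander: active, suppressor → wire = (1, -2)
  L3 return_home: idle → wire stays (1, -2)
  L4 phototaxis: idle → wire stays (1, -2)
  L5 seek_light: idle → wire stays (1, -2)
  actuator = (1, -2)
tick 2:
  L0 track_target: idle → wire = none
  L1 explore_frontier: idle → wire stays none
  L2 wander: idle → wire stays none
  L3 return_home: active, suppressor → wire = (1, 3)
  L4 phototaxis: idle → wire stays (1, 3)
  L5 seek_light: active, inhibitor → wire = none
  actuator = none

none
1 -2
none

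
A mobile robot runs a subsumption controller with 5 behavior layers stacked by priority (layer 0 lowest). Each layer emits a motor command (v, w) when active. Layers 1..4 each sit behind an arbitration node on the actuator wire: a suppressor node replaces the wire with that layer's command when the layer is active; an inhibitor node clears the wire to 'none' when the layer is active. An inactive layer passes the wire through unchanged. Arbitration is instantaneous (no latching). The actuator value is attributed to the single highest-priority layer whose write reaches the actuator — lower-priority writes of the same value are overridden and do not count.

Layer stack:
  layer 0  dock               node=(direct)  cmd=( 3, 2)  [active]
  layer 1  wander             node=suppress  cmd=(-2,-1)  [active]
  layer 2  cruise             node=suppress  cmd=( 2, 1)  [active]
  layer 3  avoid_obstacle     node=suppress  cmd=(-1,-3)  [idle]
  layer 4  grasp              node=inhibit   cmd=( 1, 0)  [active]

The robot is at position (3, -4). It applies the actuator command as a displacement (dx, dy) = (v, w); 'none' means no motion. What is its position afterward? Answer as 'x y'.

3 -4

[0] dock on; wire := (3, 2)
[1] wander on (suppress); wire := (-2, -1)
[2] cruise on (suppress); wire := (2, 1)
[3] avoid_obstacle off; pass (2, 1)
[4] grasp on (inhibit); wire := none
output none
position: (3, -4) + none = (3, -4)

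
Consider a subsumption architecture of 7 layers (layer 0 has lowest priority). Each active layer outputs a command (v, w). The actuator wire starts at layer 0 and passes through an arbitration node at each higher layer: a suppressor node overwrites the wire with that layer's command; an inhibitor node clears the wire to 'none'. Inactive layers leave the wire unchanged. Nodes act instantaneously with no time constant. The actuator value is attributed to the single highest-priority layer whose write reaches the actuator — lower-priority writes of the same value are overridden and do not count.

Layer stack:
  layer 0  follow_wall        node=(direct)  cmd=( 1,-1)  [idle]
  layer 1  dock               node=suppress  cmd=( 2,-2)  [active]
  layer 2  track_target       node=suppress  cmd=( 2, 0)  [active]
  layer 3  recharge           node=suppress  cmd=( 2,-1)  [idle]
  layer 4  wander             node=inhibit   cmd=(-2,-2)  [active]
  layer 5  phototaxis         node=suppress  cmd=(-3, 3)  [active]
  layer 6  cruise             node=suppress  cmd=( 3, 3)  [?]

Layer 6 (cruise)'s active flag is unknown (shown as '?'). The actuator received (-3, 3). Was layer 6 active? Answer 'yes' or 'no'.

If layer 6 is active=yes:
  actuator would be (3, 3)
If layer 6 is active=no:
  actuator would be (-3, 3)
Observed (-3, 3), so layer 6 was idle.

no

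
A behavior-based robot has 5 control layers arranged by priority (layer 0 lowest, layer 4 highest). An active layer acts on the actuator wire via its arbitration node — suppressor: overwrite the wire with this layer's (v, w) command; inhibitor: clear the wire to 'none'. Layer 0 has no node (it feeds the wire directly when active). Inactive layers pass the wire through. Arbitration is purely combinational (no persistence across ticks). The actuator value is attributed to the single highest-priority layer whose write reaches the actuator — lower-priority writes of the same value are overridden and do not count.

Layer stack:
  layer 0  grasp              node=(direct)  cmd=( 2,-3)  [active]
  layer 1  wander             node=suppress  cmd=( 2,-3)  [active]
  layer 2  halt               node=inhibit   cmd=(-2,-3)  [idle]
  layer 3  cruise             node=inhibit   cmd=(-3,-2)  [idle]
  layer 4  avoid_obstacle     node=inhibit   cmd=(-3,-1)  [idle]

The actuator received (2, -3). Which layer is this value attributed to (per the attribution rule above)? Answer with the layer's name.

wander

L0 grasp: active, feeds wire = (2, -3)
L1 wander: active, suppressor → wire = (2, -3)
L2 halt: idle → wire stays (2, -3)
L3 cruise: idle → wire stays (2, -3)
L4 avoid_obstacle: idle → wire stays (2, -3)
actuator = (2, -3)
last writer: layer 1 = wander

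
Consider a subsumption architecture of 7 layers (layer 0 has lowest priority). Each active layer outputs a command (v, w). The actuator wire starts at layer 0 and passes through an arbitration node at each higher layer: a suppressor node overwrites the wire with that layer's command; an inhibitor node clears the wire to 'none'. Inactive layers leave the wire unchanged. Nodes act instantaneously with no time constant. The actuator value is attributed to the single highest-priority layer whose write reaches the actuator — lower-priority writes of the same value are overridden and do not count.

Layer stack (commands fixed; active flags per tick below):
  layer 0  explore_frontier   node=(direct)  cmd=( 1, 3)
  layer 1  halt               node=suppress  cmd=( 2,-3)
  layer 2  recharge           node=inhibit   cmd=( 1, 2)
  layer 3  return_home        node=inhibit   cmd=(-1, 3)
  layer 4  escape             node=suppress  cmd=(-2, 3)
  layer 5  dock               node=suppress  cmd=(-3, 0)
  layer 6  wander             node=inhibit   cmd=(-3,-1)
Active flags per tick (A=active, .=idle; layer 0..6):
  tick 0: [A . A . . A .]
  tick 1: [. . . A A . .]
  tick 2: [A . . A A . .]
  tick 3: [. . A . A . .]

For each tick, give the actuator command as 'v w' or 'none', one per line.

-3 0
-2 3
-2 3
-2 3

tick 0:
  L0 explore_frontier: active, feeds wire = (1, 3)
  L1 halt: idle → wire stays (1, 3)
  L2 recharge: active, inhibitor → wire = none
  L3 return_home: idle → wire stays none
  L4 escape: idle → wire stays none
  L5 dock: active, suppressor → wire = (-3, 0)
  L6 wander: idle → wire stays (-3, 0)
  actuator = (-3, 0)
tick 1:
  L0 explore_frontier: idle → wire = none
  L1 halt: idle → wire stays none
  L2 recharge: idle → wire stays none
  L3 return_home: active, inhibitor → wire = none
  L4 escape: active, suppressor → wire = (-2, 3)
  L5 dock: idle → wire stays (-2, 3)
  L6 wander: idle → wire stays (-2, 3)
  actuator = (-2, 3)
tick 2:
  L0 explore_frontier: active, feeds wire = (1, 3)
  L1 halt: idle → wire stays (1, 3)
  L2 recharge: idle → wire stays (1, 3)
  L3 return_home: active, inhibitor → wire = none
  L4 escape: active, suppressor → wire = (-2, 3)
  L5 dock: idle → wire stays (-2, 3)
  L6 wander: idle → wire stays (-2, 3)
  actuator = (-2, 3)
tick 3:
  L0 explore_frontier: idle → wire = none
  L1 halt: idle → wire stays none
  L2 recharge: active, inhibitor → wire = none
  L3 return_home: idle → wire stays none
  L4 escape: active, suppressor → wire = (-2, 3)
  L5 dock: idle → wire stays (-2, 3)
  L6 wander: idle → wire stays (-2, 3)
  actuator = (-2, 3)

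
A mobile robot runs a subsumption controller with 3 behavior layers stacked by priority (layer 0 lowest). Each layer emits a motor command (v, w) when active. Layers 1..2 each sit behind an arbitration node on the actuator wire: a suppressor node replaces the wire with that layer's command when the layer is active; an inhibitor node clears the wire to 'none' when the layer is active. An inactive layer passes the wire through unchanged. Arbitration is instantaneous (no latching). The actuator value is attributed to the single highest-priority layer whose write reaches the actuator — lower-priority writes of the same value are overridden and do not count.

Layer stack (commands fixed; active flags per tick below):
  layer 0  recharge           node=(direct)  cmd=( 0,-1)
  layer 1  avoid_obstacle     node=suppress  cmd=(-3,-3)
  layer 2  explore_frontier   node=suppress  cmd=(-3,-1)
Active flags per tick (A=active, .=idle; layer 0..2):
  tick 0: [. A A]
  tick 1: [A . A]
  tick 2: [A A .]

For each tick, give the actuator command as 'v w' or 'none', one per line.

tick 0:
  layer 0 (recharge) idle — none
  layer 1 (avoid_obstacle) active — suppresses: (-3, -3)
  layer 2 (explore_frontier) active — suppresses: (-3, -1)
  → actuator (-3, -1)
tick 1:
  layer 0 (recharge) active — direct: (0, -1)
  layer 1 (avoid_obstacle) idle — unchanged: (0, -1)
  layer 2 (explore_frontier) active — suppresses: (-3, -1)
  → actuator (-3, -1)
tick 2:
  layer 0 (recharge) active — direct: (0, -1)
  layer 1 (avoid_obstacle) active — suppresses: (-3, -3)
  layer 2 (explore_frontier) idle — unchanged: (-3, -3)
  → actuator (-3, -3)

-3 -1
-3 -1
-3 -3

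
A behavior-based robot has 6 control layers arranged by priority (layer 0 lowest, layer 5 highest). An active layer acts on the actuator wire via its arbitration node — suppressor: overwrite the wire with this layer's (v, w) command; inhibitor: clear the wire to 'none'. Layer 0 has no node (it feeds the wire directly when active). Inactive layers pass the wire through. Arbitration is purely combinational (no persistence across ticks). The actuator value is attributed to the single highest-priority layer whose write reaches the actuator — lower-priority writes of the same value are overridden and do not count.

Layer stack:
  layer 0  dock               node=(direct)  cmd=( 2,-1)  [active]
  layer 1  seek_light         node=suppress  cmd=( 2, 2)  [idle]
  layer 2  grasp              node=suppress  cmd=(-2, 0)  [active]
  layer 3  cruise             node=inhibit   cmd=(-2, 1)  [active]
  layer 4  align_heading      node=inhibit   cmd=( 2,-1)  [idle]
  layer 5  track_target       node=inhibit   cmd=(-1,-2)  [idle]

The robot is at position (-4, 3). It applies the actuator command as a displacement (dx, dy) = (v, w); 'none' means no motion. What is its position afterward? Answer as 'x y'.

layer 0 (dock) active — direct: (2, -1)
layer 1 (seek_light) idle — unchanged: (2, -1)
layer 2 (grasp) active — suppresses: (-2, 0)
layer 3 (cruise) active — inhibits: none
layer 4 (align_heading) idle — unchanged: none
layer 5 (track_target) idle — unchanged: none
→ actuator none
position: (-4, 3) + none = (-4, 3)

-4 3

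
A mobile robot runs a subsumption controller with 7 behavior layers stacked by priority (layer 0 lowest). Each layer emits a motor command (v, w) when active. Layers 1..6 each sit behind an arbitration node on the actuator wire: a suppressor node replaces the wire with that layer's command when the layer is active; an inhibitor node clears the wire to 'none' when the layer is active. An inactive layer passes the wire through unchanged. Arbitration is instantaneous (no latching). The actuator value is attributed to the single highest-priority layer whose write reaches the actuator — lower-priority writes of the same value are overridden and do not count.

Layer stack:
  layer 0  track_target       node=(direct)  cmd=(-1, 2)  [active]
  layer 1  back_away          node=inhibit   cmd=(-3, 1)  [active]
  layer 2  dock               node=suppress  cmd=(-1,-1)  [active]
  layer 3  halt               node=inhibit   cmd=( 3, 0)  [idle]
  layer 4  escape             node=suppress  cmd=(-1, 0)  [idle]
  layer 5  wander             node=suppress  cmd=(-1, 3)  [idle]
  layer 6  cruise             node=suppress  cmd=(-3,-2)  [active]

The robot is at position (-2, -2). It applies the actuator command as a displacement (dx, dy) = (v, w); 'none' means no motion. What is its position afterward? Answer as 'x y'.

[0] track_target on; wire := (-1, 2)
[1] back_away on (inhibit); wire := none
[2] dock on (suppress); wire := (-1, -1)
[3] halt off; pass (-1, -1)
[4] escape off; pass (-1, -1)
[5] wander off; pass (-1, -1)
[6] cruise on (suppress); wire := (-3, -2)
output (-3, -2)
position: (-2, -2) + (-3, -2) = (-5, -4)

-5 -4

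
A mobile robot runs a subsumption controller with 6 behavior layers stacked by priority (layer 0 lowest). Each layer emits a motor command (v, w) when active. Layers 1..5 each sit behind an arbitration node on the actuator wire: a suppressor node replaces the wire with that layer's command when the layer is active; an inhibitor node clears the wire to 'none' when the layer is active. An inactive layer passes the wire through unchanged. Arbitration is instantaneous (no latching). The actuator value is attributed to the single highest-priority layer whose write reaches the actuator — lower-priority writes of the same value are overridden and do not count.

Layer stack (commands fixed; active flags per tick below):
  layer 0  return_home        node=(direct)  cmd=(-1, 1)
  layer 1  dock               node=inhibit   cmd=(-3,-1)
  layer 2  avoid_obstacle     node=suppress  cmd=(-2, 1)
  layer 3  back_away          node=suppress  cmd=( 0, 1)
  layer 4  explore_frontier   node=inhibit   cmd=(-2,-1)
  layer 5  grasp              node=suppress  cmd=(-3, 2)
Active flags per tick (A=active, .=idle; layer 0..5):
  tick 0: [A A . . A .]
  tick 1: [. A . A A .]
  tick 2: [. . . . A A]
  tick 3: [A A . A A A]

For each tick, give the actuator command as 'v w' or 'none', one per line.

none
none
-3 2
-3 2

tick 0:
  [0] return_home on; wire := (-1, 1)
  [1] dock on (inhibit); wire := none
  [2] avoid_obstacle off; pass none
  [3] back_away off; pass none
  [4] explore_frontier on (inhibit); wire := none
  [5] grasp off; pass none
  output none
tick 1:
  [0] return_home off; wire := none
  [1] dock on (inhibit); wire := none
  [2] avoid_obstacle off; pass none
  [3] back_away on (suppress); wire := (0, 1)
  [4] explore_frontier on (inhibit); wire := none
  [5] grasp off; pass none
  output none
tick 2:
  [0] return_home off; wire := none
  [1] dock off; pass none
  [2] avoid_obstacle off; pass none
  [3] back_away off; pass none
  [4] explore_frontier on (inhibit); wire := none
  [5] grasp on (suppress); wire := (-3, 2)
  output (-3, 2)
tick 3:
  [0] return_home on; wire := (-1, 1)
  [1] dock on (inhibit); wire := none
  [2] avoid_obstacle off; pass none
  [3] back_away on (suppress); wire := (0, 1)
  [4] explore_frontier on (inhibit); wire := none
  [5] grasp on (suppress); wire := (-3, 2)
  output (-3, 2)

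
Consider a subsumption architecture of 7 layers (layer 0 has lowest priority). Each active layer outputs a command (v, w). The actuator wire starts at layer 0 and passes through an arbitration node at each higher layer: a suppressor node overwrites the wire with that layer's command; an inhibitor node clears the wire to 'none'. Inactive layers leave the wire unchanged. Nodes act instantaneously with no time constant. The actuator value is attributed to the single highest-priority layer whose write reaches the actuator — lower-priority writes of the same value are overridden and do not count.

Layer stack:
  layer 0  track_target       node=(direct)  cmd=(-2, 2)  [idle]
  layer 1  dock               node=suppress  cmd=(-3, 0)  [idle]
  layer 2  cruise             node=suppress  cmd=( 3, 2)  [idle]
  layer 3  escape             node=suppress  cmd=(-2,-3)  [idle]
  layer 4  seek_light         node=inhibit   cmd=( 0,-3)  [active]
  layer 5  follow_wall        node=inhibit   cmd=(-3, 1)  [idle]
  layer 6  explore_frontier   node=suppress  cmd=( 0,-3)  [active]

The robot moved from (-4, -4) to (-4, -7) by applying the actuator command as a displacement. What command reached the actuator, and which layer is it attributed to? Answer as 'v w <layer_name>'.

displacement = (-4, -7) − (-4, -4) = (0, -3)
L0 track_target: idle → wire = none
L1 dock: idle → wire stays none
L2 cruise: idle → wire stays none
L3 escape: idle → wire stays none
L4 seek_light: active, inhibitor → wire = none
L5 follow_wall: idle → wire stays none
L6 explore_frontier: active, suppressor → wire = (0, -3)
actuator = (0, -3) — from layer 6 (explore_frontier)

0 -3 explore_frontier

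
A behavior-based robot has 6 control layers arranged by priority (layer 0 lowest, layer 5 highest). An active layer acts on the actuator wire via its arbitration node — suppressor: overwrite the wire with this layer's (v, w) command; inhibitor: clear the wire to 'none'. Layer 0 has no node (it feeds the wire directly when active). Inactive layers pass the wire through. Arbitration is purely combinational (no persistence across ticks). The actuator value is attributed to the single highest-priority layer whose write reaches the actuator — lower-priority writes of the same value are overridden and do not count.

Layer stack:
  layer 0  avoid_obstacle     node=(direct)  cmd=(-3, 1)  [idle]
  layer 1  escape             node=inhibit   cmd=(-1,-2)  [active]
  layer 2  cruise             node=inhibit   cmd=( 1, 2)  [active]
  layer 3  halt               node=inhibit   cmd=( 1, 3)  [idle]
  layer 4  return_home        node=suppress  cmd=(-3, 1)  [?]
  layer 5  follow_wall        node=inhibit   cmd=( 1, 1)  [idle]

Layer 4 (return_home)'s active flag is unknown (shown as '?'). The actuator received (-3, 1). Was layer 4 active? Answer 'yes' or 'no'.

If layer 4 is active=yes:
  actuator would be (-3, 1)
If layer 4 is active=no:
  actuator would be none
Observed (-3, 1), so layer 4 was active.

yes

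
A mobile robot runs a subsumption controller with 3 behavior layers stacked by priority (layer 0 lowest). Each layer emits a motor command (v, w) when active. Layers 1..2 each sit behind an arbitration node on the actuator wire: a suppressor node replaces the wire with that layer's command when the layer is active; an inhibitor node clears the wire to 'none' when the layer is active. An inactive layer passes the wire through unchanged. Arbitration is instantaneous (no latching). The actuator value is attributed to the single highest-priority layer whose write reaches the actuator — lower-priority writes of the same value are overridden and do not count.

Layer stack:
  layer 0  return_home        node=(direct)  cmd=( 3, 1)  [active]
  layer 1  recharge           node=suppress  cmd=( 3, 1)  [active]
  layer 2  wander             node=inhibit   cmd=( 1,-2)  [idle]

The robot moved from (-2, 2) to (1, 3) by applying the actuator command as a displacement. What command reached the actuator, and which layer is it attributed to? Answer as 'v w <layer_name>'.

displacement = (1, 3) − (-2, 2) = (3, 1)
layer 0 (return_home) active — direct: (3, 1)
layer 1 (recharge) active — suppresses: (3, 1)
layer 2 (wander) idle — unchanged: (3, 1)
→ actuator (3, 1) — from layer 1 (recharge)

3 1 recharge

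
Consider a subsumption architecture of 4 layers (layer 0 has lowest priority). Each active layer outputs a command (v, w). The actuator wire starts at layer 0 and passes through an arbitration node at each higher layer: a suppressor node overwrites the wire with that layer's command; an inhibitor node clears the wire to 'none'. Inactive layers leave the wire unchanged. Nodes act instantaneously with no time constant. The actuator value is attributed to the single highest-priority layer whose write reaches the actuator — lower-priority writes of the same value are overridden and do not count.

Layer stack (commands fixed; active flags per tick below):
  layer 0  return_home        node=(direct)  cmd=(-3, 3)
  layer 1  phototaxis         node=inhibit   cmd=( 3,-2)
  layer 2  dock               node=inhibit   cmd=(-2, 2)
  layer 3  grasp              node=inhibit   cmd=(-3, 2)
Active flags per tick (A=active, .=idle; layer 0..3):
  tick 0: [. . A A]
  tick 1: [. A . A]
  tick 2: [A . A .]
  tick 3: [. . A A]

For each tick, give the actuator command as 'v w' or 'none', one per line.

tick 0:
  [0] return_home off; wire := none
  [1] phototaxis off; pass none
  [2] dock on (inhibit); wire := none
  [3] grasp on (inhibit); wire := none
  output none
tick 1:
  [0] return_home off; wire := none
  [1] phototaxis on (inhibit); wire := none
  [2] dock off; pass none
  [3] grasp on (inhibit); wire := none
  output none
tick 2:
  [0] return_home on; wire := (-3, 3)
  [1] phototaxis off; pass (-3, 3)
  [2] dock on (inhibit); wire := none
  [3] grasp off; pass none
  output none
tick 3:
  [0] return_home off; wire := none
  [1] phototaxis off; pass none
  [2] dock on (inhibit); wire := none
  [3] grasp on (inhibit); wire := none
  output none

none
none
none
none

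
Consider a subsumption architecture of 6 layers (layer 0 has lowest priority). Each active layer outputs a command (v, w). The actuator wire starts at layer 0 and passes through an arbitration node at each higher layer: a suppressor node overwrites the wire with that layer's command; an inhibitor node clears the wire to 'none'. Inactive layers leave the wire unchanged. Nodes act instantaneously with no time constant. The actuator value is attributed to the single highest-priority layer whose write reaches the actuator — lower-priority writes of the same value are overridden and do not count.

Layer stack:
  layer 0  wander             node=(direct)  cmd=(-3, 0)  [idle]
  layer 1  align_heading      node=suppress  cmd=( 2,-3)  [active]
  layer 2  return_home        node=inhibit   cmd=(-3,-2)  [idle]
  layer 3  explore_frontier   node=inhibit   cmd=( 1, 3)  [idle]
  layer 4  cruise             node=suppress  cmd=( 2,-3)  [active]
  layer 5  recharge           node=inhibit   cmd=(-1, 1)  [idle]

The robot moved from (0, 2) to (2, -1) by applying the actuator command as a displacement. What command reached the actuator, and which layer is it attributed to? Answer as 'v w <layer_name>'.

2 -3 cruise

displacement = (2, -1) − (0, 2) = (2, -3)
layer 0 (wander) idle — none
layer 1 (align_heading) active — suppresses: (2, -3)
layer 2 (return_home) idle — unchanged: (2, -3)
layer 3 (explore_frontier) idle — unchanged: (2, -3)
layer 4 (cruise) active — suppresses: (2, -3)
layer 5 (recharge) idle — unchanged: (2, -3)
→ actuator (2, -3) — from layer 4 (cruise)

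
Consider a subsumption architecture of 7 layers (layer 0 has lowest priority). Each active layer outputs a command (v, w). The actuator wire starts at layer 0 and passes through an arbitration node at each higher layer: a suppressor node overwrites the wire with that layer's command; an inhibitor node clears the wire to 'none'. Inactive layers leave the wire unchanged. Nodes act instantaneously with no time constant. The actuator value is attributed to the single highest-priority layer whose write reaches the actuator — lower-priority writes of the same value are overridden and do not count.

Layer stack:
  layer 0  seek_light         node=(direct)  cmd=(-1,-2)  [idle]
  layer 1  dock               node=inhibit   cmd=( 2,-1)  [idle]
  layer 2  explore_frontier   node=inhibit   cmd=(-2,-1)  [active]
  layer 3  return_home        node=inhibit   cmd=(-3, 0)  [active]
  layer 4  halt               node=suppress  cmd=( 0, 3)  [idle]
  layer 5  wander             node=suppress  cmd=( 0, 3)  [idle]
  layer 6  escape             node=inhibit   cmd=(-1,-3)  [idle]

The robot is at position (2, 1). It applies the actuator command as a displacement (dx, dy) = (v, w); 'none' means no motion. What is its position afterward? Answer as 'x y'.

L0 seek_light: idle → wire = none
L1 dock: idle → wire stays none
L2 explore_frontier: active, inhibitor → wire = none
L3 return_home: active, inhibitor → wire = none
L4 halt: idle → wire stays none
L5 wander: idle → wire stays none
L6 escape: idle → wire stays none
actuator = none
position: (2, 1) + none = (2, 1)

2 1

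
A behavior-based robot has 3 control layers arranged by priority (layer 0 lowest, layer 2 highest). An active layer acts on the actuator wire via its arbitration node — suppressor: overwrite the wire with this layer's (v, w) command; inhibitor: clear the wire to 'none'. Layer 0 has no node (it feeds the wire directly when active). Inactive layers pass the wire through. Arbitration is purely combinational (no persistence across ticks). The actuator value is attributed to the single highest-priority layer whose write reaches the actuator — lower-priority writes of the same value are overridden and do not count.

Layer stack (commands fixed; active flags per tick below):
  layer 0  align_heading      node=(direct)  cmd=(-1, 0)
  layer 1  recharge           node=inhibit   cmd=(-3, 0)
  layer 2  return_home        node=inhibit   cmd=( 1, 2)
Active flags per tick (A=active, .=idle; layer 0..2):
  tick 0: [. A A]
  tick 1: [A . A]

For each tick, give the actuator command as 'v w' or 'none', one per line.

none
none

tick 0:
  [0] align_heading off; wire := none
  [1] recharge on (inhibit); wire := none
  [2] return_home on (inhibit); wire := none
  output none
tick 1:
  [0] align_heading on; wire := (-1, 0)
  [1] recharge off; pass (-1, 0)
  [2] return_home on (inhibit); wire := none
  output none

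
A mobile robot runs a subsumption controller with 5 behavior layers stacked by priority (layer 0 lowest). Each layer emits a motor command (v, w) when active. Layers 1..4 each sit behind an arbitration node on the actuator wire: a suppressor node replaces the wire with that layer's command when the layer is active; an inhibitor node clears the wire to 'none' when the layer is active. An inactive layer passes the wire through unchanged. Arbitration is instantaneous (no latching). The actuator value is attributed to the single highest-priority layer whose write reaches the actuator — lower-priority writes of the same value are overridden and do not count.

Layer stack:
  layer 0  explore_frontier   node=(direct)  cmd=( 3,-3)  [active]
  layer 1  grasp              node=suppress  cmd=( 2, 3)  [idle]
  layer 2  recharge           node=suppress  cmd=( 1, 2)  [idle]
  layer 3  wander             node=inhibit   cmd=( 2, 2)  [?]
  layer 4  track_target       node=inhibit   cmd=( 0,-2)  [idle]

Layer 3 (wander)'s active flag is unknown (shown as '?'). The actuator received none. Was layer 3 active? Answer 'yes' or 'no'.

yes

If layer 3 is active=yes:
  actuator would be none
If layer 3 is active=no:
  actuator would be (3, -3)
Observed none, so layer 3 was active.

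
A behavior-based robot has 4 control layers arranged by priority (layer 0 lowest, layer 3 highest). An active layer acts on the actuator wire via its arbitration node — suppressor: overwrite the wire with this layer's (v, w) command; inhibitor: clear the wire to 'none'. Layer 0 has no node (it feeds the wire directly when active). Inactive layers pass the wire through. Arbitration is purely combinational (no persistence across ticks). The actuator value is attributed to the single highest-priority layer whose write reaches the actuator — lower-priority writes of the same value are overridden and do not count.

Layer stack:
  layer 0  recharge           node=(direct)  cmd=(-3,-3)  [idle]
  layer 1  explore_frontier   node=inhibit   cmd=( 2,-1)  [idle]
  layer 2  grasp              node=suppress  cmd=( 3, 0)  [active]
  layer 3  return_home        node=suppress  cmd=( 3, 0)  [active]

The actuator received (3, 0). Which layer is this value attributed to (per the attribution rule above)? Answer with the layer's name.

return_home

[0] recharge off; wire := none
[1] explore_frontier off; pass none
[2] grasp on (suppress); wire := (3, 0)
[3] return_home on (suppress); wire := (3, 0)
output (3, 0)
last writer: layer 3 = return_home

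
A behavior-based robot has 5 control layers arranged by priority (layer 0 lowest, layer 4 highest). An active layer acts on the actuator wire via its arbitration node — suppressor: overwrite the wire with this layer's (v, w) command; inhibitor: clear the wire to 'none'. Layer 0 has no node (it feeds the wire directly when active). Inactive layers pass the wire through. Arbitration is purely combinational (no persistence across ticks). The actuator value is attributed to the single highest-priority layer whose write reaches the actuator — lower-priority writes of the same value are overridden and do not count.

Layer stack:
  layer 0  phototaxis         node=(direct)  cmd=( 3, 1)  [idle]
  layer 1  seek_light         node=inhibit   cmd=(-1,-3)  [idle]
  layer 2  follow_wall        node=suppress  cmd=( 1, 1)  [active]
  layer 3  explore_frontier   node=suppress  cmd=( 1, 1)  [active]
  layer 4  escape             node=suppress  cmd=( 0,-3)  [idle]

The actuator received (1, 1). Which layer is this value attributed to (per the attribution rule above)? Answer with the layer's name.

explore_frontier

layer 0 (phototaxis) idle — none
layer 1 (seek_light) idle — unchanged: none
layer 2 (follow_wall) active — suppresses: (1, 1)
layer 3 (explore_frontier) active — suppresses: (1, 1)
layer 4 (escape) idle — unchanged: (1, 1)
→ actuator (1, 1)
last writer: layer 3 = explore_frontier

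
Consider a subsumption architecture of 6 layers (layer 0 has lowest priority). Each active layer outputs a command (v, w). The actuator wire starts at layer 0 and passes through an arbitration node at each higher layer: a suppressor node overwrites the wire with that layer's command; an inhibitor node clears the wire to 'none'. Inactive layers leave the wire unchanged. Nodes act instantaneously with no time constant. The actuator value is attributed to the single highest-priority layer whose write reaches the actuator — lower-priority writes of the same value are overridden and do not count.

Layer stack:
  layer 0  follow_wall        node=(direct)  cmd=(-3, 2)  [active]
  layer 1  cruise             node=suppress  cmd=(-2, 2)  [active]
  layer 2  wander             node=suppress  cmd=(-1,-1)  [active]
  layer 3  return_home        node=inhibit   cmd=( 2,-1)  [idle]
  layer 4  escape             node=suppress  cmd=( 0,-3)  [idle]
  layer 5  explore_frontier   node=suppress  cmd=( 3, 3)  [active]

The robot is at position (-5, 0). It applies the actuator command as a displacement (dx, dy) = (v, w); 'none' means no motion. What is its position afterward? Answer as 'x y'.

-2 3

L0 follow_wall: active, feeds wire = (-3, 2)
L1 cruise: active, suppressor → wire = (-2, 2)
L2 wander: active, suppressor → wire = (-1, -1)
L3 return_home: idle → wire stays (-1, -1)
L4 escape: idle → wire stays (-1, -1)
L5 explore_frontier: active, suppressor → wire = (3, 3)
actuator = (3, 3)
position: (-5, 0) + (3, 3) = (-2, 3)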